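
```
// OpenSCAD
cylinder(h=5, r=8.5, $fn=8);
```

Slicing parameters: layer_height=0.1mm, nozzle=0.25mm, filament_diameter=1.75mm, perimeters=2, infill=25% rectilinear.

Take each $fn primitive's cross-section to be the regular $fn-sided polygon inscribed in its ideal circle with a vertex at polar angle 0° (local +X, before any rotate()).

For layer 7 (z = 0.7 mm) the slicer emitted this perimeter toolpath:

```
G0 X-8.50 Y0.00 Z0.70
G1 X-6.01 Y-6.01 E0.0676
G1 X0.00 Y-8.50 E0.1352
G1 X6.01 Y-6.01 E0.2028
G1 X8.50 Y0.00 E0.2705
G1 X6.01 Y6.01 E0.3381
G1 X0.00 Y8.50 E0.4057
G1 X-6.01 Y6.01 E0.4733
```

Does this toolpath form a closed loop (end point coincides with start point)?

Start point (G0): (-8.50, 0.00). End point (last G1): the path does not return to the start — open.

no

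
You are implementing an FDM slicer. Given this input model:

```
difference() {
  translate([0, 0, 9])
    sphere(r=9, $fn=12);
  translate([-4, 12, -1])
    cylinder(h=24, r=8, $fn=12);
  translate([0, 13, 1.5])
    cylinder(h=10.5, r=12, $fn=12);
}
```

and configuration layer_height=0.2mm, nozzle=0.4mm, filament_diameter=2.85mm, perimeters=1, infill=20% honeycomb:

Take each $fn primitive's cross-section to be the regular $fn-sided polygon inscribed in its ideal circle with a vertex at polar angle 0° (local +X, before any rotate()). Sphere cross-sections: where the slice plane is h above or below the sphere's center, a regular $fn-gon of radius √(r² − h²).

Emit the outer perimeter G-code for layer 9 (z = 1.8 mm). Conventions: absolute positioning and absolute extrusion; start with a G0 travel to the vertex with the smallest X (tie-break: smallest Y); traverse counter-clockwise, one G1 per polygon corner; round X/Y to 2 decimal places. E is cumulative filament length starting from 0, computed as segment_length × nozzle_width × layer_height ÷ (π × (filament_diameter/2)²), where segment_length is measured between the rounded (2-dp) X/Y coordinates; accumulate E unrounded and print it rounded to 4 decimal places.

At z = 1.8 mm: the sphere: section is a regular 12-gon, circumradius = √(r²−h²) = √(9²−7.2²) = 5.400; the cylinder at (-4, 12): section is a regular 12-gon, circumradius r=8; the cylinder at (0, 13): section is a regular 12-gon, circumradius r=12; Subtracting the remaining from the first: starting from the r=9 sphere, the r=8 cylinder at (-4, 12) partially overlaps it — only the 1.00 mm² overlap (of its 192.00 mm²) is removed, clipping the outline; the r=12 cylinder at (0, 13) partially overlaps it — only the 25.62 mm² overlap (of its 432.00 mm²) is removed, clipping the outline — 1 connected region. The outline is a single polygon with 10 vertices. Extrusion per mm of travel: 0.4 × 0.2 / (π × 1.425²) = 0.012540. Accumulating E over each segment gives final E = 0.3939.

G0 X-5.40 Y0.00 Z1.80
G1 X-4.68 Y-2.70 E0.0350
G1 X-2.70 Y-4.68 E0.0702
G1 X0.00 Y-5.40 E0.1052
G1 X2.70 Y-4.68 E0.1402
G1 X4.68 Y-2.70 E0.1754
G1 X5.40 Y0.00 E0.2104
G1 X4.79 Y2.28 E0.2400
G1 X0.00 Y1.00 E0.3022
G1 X-4.79 Y2.28 E0.3643
G1 X-5.40 Y0.00 E0.3939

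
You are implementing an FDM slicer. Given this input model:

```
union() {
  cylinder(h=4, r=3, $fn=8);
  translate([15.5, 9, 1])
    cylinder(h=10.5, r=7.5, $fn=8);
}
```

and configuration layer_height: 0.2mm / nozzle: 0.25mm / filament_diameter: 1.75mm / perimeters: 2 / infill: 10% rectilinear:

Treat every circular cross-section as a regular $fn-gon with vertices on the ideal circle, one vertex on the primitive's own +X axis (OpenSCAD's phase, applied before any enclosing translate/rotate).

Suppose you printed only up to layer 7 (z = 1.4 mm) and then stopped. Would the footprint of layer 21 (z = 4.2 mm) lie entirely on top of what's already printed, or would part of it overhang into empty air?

Compare the two slices. At z = 1.4: the r=3 cylinder gives a regular 8-gon of circumradius 3 (constant along its height) (area = (8/2)·3.000²·sin(360°/8) = 25.46 mm²); the cylinder at (15.5, 9): section is a regular 8-gon, circumradius r=7.5 (area = (8/2)·7.500²·sin(360°/8) = 159.10 mm²); Merging all regions: the 2 present regions are separate (no shared area or edge), so areas and boundary lengths simply add and each stays a separate island — area = 184.55 mm². At z = 4.2: the cylinder is absent (z outside [0, 4]); the cylinder at (15.5, 9): section is a regular 8-gon, circumradius r=7.5 (area = (8/2)·7.500²·sin(360°/8) = 159.10 mm²); Merging all regions: only the r=7.5 cylinder at (15.5, 9) is present, so the union is just that shape — area = 159.10 mm². Checking containment: the cross-section at z = 4.2 is a subset of the cross-section at z = 1.4.

entirely on top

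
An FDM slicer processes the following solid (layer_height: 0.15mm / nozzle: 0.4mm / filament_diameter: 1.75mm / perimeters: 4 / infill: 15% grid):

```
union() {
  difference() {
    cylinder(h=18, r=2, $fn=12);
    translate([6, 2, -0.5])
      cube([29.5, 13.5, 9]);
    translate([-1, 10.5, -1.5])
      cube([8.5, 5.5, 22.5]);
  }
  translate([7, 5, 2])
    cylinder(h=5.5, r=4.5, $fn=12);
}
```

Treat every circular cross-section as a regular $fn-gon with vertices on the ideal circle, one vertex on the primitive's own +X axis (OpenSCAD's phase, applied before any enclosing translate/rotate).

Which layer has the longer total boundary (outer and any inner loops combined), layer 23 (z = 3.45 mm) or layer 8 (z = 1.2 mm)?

Layer 23 (z = 3.45): the r=2 cylinder contributes a regular 12-gon of circumradius 2 (perimeter = 2·12·2.000·sin(180°/12) = 12.42 mm); the 29.5×13.5 cube at (6, 2) contributes its full rectangle (perimeter 86.00 mm); the 8.5×5.5 cube at (-1, 10.5) contributes its full rectangle (perimeter 28.00 mm); Subtracting the remaining from the first: starting from the r=2 cylinder, the 29.5×13.5 cube at (6, 2) misses the remaining region (no effect); the 8.5×5.5 cube at (-1, 10.5) misses the remaining region (no effect) — boundary = 12.42 mm; the cylinder at (7, 5): section is a regular 12-gon, circumradius r=4.5 (perimeter = 2·12·4.500·sin(180°/12) = 27.95 mm); Combining (union): the 2 present regions are separate (no shared area or edge), so areas and boundary lengths simply add and each stays a separate island — boundary = 40.38 mm. So its perimeter = 40.38 mm. Layer 8 (z = 1.2): the r=2 cylinder gives a regular 12-gon of circumradius 2 (constant along its height) (perimeter = 2·12·2.000·sin(180°/12) = 12.42 mm); the cube at (6, 2) is present — its section is the full 29.5×13.5 rectangle (perimeter 86.00 mm); the 8.5×5.5 cube at (-1, 10.5) contributes its full rectangle (perimeter 28.00 mm); After the difference (first − rest): starting from the r=2 cylinder, the 29.5×13.5 cube at (6, 2) misses the remaining region (no effect); the 8.5×5.5 cube at (-1, 10.5) misses the remaining region (no effect) — boundary = 12.42 mm; the cylinder at (7, 5) does not reach this height (z outside [2, 7.5]); Merging all regions: only that combined region is present, so the union is just that shape — boundary = 12.42 mm. So its perimeter = 12.42 mm. Layer 23 is larger (40.38 vs 12.42 mm).

layer 23 (z = 3.45 mm)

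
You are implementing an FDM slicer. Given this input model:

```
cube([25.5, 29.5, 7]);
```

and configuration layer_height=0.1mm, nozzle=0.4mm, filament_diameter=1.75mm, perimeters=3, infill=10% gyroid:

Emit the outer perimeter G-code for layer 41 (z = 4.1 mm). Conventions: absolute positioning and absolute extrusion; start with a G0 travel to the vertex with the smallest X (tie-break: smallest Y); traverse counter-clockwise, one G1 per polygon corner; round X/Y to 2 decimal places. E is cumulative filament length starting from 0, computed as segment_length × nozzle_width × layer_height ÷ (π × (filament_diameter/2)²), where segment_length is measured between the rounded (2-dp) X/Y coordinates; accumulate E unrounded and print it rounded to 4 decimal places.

G0 X0.00 Y0.00 Z4.10
G1 X25.50 Y0.00 E0.4241
G1 X25.50 Y29.50 E0.9147
G1 X0.00 Y29.50 E1.3387
G1 X0.00 Y0.00 E1.8293

At z = 4.1 mm: the cube (footprint 25.5×29.5) is included at this height. The outline is a single polygon with 4 vertices. Extrusion per mm of travel: 0.4 × 0.1 / (π × 0.875²) = 0.016630. Accumulating E over each segment gives final E = 1.8293.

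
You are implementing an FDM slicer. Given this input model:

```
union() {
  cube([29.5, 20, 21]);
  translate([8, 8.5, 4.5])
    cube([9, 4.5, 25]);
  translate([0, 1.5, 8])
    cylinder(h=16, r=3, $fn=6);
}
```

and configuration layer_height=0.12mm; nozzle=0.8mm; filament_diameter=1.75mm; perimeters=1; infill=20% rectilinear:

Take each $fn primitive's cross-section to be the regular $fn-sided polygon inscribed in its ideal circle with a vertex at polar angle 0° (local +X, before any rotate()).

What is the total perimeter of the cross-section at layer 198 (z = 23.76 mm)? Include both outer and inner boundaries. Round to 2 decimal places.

At z = 23.76 mm: the cube is absent (z outside [0, 21]); the cube at (8, 8.5) is present — its section is the full 9×4.5 rectangle (perimeter 27.00 mm); the r=3 cylinder at (0, 1.5) gives a regular 6-gon of circumradius 3 (constant along its height) (perimeter = 2·6·3.000·sin(180°/6) = 18.00 mm); Combining (union): the 2 present regions are separate (no shared area or edge), so areas and boundary lengths simply add and each stays a separate island — boundary = 45.00 mm. Overall, the cross-section has 2 separate islands. Total boundary length (outer) = 45.00 mm.

45.00 mm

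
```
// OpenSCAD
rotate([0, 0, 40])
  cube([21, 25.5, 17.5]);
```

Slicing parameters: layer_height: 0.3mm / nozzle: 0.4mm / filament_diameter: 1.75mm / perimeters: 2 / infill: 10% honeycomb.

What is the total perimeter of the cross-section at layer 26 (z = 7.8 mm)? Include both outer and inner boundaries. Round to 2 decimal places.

93.00 mm

At z = 7.8 mm: the cube (footprint 21×25.5) is included at this height (perimeter 93.00 mm); (whole slice rotated 40° about Z — lengths, areas and connectivity unchanged). Overall, the cross-section is a single solid region. Total boundary length (outer) = 93.00 mm.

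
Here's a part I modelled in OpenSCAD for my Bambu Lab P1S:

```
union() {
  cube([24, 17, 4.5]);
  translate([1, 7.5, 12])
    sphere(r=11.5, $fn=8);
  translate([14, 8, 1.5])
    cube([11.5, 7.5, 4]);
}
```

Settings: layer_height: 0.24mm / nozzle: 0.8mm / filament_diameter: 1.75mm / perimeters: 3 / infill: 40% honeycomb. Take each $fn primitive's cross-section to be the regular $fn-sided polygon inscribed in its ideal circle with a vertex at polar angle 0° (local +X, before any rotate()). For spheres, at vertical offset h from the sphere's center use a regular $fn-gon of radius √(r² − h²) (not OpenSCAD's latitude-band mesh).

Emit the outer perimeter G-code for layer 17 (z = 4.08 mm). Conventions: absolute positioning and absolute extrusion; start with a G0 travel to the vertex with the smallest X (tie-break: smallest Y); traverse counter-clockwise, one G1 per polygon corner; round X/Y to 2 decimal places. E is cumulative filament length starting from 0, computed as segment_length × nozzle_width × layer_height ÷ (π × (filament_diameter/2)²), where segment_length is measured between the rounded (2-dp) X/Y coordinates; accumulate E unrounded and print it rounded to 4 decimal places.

G0 X-7.34 Y7.50 Z4.08
G1 X-4.90 Y1.60 E0.5096
G1 X1.00 Y-0.84 E1.0193
G1 X3.02 Y0.00 E1.1939
G1 X24.00 Y0.00 E2.8686
G1 X24.00 Y8.00 E3.5072
G1 X25.50 Y8.00 E3.6270
G1 X25.50 Y15.50 E4.2257
G1 X24.00 Y15.50 E4.3454
G1 X24.00 Y17.00 E4.4651
G1 X0.00 Y17.00 E6.3809
G1 X0.00 Y15.42 E6.5070
G1 X-4.90 Y13.40 E6.9301
G1 X-7.34 Y7.50 E7.4398

At z = 4.08 mm: the 24×17 cube contributes its full rectangle; the sphere at (1, 7.5): section is a regular 8-gon, circumradius = √(r²−h²) = √(11.5²−7.92²) = 8.338; the cube at (14, 8) (footprint 11.5×7.5) is included at this height; Combining (union): the regions partially overlap (shared area 188.10 mm²), so overlapping operands fuse into one piece — 1 connected region. The outline is a single polygon with 13 vertices. Extrusion per mm of travel: 0.8 × 0.24 / (π × 0.875²) = 0.079824. Accumulating E over each segment gives final E = 7.4398.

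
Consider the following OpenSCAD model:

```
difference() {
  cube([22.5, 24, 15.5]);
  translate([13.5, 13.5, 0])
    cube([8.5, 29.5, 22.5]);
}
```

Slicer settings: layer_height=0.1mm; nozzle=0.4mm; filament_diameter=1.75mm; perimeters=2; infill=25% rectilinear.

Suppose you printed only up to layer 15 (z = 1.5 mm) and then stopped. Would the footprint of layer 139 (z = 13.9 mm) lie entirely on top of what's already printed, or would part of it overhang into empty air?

Compare the two slices. At z = 1.5: the 22.5×24 cube contributes its full rectangle (area 540.00 mm²); the cube at (13.5, 13.5) (footprint 8.5×29.5) is included at this height (area 250.75 mm²); Subtracting the remaining from the first: starting from the 22.5×24 cube (540.00 mm²), the 8.5×29.5 cube at (13.5, 13.5) partially overlaps it — only the 89.25 mm² overlap (of its 250.75 mm²) is removed, clipping the outline — area = 450.75 mm². At z = 13.9: the 22.5×24 cube contributes its full rectangle (area 540.00 mm²); the cube at (13.5, 13.5) (footprint 8.5×29.5) is included at this height (area 250.75 mm²); Taking the first minus the rest: starting from the 22.5×24 cube (540.00 mm²), the 8.5×29.5 cube at (13.5, 13.5) partially overlaps it — only the 89.25 mm² overlap (of its 250.75 mm²) is removed, clipping the outline — area = 450.75 mm². Checking containment: the cross-section at z = 13.9 is a subset of the cross-section at z = 1.5.

entirely on top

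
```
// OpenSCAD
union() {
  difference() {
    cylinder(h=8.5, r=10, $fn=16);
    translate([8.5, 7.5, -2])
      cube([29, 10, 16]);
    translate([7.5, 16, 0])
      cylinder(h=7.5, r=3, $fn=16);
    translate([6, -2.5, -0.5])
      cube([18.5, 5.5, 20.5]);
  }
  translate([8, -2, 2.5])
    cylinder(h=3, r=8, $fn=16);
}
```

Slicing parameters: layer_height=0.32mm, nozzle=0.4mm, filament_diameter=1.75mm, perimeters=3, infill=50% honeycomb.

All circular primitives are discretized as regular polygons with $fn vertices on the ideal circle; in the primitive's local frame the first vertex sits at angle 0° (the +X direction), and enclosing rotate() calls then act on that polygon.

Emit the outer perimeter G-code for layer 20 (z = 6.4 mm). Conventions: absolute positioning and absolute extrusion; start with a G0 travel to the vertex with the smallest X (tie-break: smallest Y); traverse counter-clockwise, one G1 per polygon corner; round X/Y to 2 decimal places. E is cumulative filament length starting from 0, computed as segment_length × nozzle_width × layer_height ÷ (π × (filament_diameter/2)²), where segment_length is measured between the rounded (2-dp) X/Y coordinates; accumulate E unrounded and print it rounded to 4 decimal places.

G0 X-10.00 Y0.00 Z6.40
G1 X-9.24 Y-3.83 E0.2078
G1 X-7.07 Y-7.07 E0.4153
G1 X-3.83 Y-9.24 E0.6228
G1 X0.00 Y-10.00 E0.8306
G1 X3.83 Y-9.24 E1.0384
G1 X7.07 Y-7.07 E1.2459
G1 X9.24 Y-3.83 E1.4535
G1 X9.50 Y-2.50 E1.5256
G1 X6.00 Y-2.50 E1.7118
G1 X6.00 Y3.00 E2.0045
G1 X9.40 Y3.00 E2.1855
G1 X9.24 Y3.83 E2.2304
G1 X7.07 Y7.07 E2.4380
G1 X3.83 Y9.24 E2.6455
G1 X0.00 Y10.00 E2.8533
G1 X-3.83 Y9.24 E3.0611
G1 X-7.07 Y7.07 E3.2686
G1 X-9.24 Y3.83 E3.4761
G1 X-10.00 Y0.00 E3.6839

At z = 6.4 mm: the r=10 cylinder contributes a regular 16-gon of circumradius 10; the cube at (8.5, 7.5) is present — its section is the full 29×10 rectangle; the cylinder at (7.5, 16): section is a regular 16-gon, circumradius r=3; the cube at (6, -2.5) is present — its section is the full 18.5×5.5 rectangle; After the difference (first − rest): starting from the r=10 cylinder, the 29×10 cube at (8.5, 7.5) misses the remaining region (no effect); the r=3 cylinder at (7.5, 16) misses the remaining region (no effect); the 18.5×5.5 cube at (6, -2.5) partially overlaps it — only the 20.48 mm² overlap (of its 101.75 mm²) is removed, clipping the outline — 1 connected region; the cylinder at (8, -2) does not reach this height (z outside [2.5, 5.5]); Combining (union): only the result so far is present, so the union is just that shape — 1 connected region. The outline is a single polygon with 19 vertices. Extrusion per mm of travel: 0.4 × 0.32 / (π × 0.875²) = 0.053216. Accumulating E over each segment gives final E = 3.6839.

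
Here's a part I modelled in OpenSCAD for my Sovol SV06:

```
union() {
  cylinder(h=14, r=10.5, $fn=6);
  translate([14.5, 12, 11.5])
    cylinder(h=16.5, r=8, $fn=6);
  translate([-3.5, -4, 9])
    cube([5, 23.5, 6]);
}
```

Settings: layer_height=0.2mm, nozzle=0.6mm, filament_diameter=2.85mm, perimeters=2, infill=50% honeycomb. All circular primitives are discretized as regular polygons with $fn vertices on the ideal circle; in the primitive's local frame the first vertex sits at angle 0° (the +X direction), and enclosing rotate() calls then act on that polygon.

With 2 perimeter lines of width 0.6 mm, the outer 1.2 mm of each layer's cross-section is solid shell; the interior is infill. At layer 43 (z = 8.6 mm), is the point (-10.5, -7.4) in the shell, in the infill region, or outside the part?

outside

At z = 8.6 mm: the r=10.5 cylinder gives a regular 6-gon of circumradius 10.5 (constant along its height); the cylinder at (14.5, 12) does not reach this height (z outside [11.5, 28]); the cube at (-3.5, -4) is not intersected at this z (z outside [9, 15]); Merging all regions: only the r=10.5 cylinder is present, so the union is just that shape — 1 connected region. Overall, the cross-section is a single solid region. The nearest boundary edge runs (-10.50, 0.00)→(-5.25, -9.09); distance from the point to it = 3.70 mm. The point is not inside any of the regions above, so it lies outside the cross-section (3.70 mm from the nearest boundary).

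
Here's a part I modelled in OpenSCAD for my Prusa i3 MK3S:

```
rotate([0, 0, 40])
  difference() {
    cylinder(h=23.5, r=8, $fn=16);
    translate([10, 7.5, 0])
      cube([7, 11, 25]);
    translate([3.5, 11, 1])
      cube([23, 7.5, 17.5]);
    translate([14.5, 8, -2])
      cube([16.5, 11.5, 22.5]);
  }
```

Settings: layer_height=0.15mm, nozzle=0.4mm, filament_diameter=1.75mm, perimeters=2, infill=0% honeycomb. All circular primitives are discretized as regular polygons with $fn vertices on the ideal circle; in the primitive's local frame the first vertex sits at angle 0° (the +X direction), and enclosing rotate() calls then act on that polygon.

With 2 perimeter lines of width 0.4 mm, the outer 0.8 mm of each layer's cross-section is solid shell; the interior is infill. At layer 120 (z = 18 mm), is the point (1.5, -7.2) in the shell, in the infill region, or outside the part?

At z = 18 mm: the r=8 cylinder contributes a regular 16-gon of circumradius 8; the cube at (10, 7.5) is present — its section is the full 7×11 rectangle; the 23×7.5 cube at (3.5, 11) contributes its full rectangle; the cube at (14.5, 8) (footprint 16.5×11.5) is included at this height; After the difference (first − rest): starting from the r=8 cylinder, the 7×11 cube at (10, 7.5) misses the remaining region (no effect); the 23×7.5 cube at (3.5, 11) misses the remaining region (no effect); the 16.5×11.5 cube at (14.5, 8) misses the remaining region (no effect) — 1 connected region; (whole slice rotated 40° about Z — lengths, areas and connectivity unchanged). Overall, the cross-section is a single solid region. Undo the 40° rotation: the query point maps to (-3.479, -6.480) in the un-rotated model frame. The nearest boundary edge runs (-3.06, -7.39)→(-5.66, -5.66); distance from the point to it = 0.53 mm. The point is inside the cross-section, 0.53 mm from the nearest boundary — within the 0.8 mm shell band (2 × 0.4).

shell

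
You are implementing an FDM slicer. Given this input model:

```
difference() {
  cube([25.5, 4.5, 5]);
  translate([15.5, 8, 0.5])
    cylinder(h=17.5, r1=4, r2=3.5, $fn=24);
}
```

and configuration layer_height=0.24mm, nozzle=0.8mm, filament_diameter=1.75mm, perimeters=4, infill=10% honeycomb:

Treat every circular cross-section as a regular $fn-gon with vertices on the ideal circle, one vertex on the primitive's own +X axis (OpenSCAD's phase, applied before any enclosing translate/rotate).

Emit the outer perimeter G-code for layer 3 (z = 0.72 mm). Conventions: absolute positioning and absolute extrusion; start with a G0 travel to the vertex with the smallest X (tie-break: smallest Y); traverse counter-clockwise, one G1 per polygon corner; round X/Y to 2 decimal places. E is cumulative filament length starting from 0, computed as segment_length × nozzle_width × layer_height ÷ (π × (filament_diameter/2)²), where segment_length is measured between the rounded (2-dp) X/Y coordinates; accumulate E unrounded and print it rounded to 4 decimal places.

G0 X0.00 Y0.00 Z0.72
G1 X25.50 Y0.00 E2.0355
G1 X25.50 Y4.50 E2.3947
G1 X17.40 Y4.50 E3.0413
G1 X16.53 Y4.14 E3.1165
G1 X15.50 Y4.01 E3.1993
G1 X14.47 Y4.14 E3.2822
G1 X13.60 Y4.50 E3.3574
G1 X0.00 Y4.50 E4.4430
G1 X0.00 Y0.00 E4.8022

At z = 0.72 mm: the cube (footprint 25.5×4.5) is included at this height; the cone at (15.5, 8) (r1=4→r2=3.5) has section circumradius 3.994 here — a regular 24-gon; After the difference (first − rest): starting from the 25.5×4.5 cube, the cone at (15.5, 8) partially overlaps it — only the 1.19 mm² overlap (of its 49.54 mm²) is removed, clipping the outline — 1 connected region. The outline is a single polygon with 9 vertices. Extrusion per mm of travel: 0.8 × 0.24 / (π × 0.875²) = 0.079824. Accumulating E over each segment gives final E = 4.8022.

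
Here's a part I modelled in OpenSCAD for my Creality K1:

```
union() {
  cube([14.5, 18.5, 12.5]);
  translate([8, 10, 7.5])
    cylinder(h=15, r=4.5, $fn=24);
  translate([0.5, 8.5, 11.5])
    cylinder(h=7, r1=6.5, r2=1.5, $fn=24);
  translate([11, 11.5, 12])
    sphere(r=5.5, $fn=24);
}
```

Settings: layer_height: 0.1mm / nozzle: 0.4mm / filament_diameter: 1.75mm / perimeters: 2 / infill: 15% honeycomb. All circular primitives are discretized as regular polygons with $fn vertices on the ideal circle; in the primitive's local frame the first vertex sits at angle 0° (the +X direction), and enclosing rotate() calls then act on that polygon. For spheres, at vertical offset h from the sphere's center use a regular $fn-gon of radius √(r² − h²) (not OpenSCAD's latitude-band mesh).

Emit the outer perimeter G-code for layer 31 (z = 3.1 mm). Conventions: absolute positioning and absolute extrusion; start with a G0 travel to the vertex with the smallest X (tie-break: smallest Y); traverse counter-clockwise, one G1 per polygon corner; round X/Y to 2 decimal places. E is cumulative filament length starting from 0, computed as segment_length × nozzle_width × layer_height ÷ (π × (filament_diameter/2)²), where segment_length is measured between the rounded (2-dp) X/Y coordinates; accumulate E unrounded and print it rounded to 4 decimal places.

G0 X0.00 Y0.00 Z3.10
G1 X14.50 Y0.00 E0.2411
G1 X14.50 Y18.50 E0.5488
G1 X0.00 Y18.50 E0.7899
G1 X0.00 Y0.00 E1.0976

At z = 3.1 mm: the 14.5×18.5 cube contributes its full rectangle; the cylinder at (8, 10) does not reach this height (z outside [7.5, 22.5]); the cone at (0.5, 8.5) does not reach this height (z outside [11.5, 18.5]); the sphere at (11, 11.5) does not reach this height (|z−center|=8.900 > r=5.5); Merging all regions: only the 14.5×18.5 cube is present, so the union is just that shape — 1 connected region. The outline is a single polygon with 4 vertices. Extrusion per mm of travel: 0.4 × 0.1 / (π × 0.875²) = 0.016630. Accumulating E over each segment gives final E = 1.0976.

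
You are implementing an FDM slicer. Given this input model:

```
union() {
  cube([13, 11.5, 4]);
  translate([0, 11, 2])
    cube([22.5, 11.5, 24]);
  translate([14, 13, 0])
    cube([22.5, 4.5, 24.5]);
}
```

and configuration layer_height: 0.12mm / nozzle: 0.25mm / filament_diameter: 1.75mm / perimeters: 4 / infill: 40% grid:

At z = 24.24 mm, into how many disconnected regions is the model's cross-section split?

1

At z = 24.24 mm: the cube is not intersected at this z (z outside [0, 4]); the cube at (0, 11) is present — its section is the full 22.5×11.5 rectangle; the 22.5×4.5 cube at (14, 13) contributes its full rectangle; Merging all regions: the regions partially overlap (shared area 38.25 mm²), so overlapping operands fuse into one piece — 1 connected region. The result has 1 disconnected region.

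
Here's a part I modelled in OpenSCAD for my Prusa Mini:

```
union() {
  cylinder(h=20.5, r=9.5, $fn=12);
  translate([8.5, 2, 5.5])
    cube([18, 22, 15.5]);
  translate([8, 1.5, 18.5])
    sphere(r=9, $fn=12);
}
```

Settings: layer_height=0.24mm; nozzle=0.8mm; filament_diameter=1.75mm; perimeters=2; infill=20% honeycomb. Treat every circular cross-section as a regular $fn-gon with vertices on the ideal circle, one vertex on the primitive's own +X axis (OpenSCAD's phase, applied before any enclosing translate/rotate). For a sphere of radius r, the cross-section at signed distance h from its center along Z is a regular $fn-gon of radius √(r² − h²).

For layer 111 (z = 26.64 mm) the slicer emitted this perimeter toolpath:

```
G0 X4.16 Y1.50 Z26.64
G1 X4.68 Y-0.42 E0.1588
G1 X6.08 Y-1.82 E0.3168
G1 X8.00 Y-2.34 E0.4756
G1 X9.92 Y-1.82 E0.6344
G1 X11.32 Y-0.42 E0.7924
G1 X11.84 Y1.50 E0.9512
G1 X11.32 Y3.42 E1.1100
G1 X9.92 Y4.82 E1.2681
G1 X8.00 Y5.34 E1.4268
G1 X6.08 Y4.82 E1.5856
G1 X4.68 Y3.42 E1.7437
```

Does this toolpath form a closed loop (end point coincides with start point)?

no

Start point (G0): (4.16, 1.50). End point (last G1): the path does not return to the start — open.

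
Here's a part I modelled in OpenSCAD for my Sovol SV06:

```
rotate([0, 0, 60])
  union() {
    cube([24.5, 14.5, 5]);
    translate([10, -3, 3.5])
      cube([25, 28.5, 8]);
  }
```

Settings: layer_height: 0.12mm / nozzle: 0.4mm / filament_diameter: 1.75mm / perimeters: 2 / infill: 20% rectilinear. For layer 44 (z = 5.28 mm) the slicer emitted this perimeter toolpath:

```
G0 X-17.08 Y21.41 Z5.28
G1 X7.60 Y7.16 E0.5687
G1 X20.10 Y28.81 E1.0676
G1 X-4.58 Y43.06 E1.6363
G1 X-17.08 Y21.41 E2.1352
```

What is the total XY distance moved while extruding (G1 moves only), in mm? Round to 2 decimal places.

107.00 mm

Sum the Euclidean lengths of each G1 segment: total = 107.00 mm.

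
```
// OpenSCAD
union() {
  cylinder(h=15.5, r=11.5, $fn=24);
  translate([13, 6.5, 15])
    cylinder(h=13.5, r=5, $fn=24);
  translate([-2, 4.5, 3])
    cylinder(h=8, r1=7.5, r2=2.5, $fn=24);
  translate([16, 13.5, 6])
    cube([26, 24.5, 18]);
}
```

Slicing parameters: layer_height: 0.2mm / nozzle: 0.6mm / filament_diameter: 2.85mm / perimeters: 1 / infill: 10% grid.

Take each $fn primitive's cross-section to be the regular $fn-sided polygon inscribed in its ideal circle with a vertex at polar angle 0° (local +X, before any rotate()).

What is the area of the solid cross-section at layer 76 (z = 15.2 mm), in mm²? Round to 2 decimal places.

1116.69 mm²

At z = 15.2 mm: the r=11.5 cylinder gives a regular 24-gon of circumradius 11.5 (constant along its height) (area = (24/2)·11.500²·sin(360°/24) = 410.75 mm²); the cylinder at (13, 6.5): section is a regular 24-gon, circumradius r=5 (area = (24/2)·5.000²·sin(360°/24) = 77.65 mm²); the cone at (-2, 4.5) is absent (z outside [3, 11]); the cube at (16, 13.5) (footprint 26×24.5) is included at this height (area 637.00 mm²); Combining (union): the regions partially overlap — summed areas 1125.39 mm² minus the doubly-counted overlap 8.70 mm² gives 1116.69 mm² — area = 1116.69 mm². Overall, the cross-section has 2 separate islands. Net area = 1116.69 mm².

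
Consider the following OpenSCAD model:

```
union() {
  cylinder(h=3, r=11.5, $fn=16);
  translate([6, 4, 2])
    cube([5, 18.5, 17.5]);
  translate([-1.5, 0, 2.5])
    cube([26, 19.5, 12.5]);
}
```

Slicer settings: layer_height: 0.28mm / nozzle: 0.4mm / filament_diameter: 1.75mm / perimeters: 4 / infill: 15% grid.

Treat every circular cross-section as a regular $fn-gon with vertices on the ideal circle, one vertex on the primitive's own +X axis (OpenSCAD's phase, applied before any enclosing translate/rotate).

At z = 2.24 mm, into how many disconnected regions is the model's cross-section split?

At z = 2.24 mm: the r=11.5 cylinder contributes a regular 16-gon of circumradius 11.5; the cube at (6, 4) is present — its section is the full 5×18.5 rectangle; the cube at (-1.5, 0) does not reach this height (z outside [2.5, 15]); Merging all regions: the regions partially overlap (shared area 15.99 mm²), so overlapping operands fuse into one piece — 1 connected region. The result has 1 disconnected region.

1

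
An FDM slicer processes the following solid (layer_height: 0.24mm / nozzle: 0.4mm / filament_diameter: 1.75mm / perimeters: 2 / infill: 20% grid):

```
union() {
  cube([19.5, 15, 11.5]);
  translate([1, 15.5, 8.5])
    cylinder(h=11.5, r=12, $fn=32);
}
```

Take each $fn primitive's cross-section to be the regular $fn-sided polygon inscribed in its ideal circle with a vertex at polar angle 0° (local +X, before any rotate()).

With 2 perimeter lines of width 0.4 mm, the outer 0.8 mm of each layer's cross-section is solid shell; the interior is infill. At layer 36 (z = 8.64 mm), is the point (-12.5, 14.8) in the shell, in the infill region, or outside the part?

At z = 8.64 mm: the cube is present — its section is the full 19.5×15 rectangle; the r=12 cylinder at (1, 15.5) contributes a regular 32-gon of circumradius 12; Taking the union: the regions partially overlap (shared area 117.84 mm²), so overlapping operands fuse into one piece — 1 connected region. Overall, the cross-section is a single solid region. The nearest boundary edge runs (-10.77, 13.16)→(-11.00, 15.50); distance from the point to it = 1.56 mm. The point is not inside any of the regions above, so it lies outside the cross-section (1.56 mm from the nearest boundary).

outside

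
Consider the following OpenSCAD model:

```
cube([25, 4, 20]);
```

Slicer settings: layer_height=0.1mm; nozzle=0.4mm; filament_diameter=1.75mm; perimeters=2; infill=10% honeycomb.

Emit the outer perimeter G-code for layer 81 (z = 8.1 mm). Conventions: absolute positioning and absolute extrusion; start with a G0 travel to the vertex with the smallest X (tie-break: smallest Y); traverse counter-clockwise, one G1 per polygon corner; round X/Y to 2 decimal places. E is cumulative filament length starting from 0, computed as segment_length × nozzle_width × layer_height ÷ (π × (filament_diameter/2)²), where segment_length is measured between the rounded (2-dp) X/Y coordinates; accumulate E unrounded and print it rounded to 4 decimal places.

At z = 8.1 mm: the cube (footprint 25×4) is included at this height. The outline is a single polygon with 4 vertices. Extrusion per mm of travel: 0.4 × 0.1 / (π × 0.875²) = 0.016630. Accumulating E over each segment gives final E = 0.9645.

G0 X0.00 Y0.00 Z8.10
G1 X25.00 Y0.00 E0.4158
G1 X25.00 Y4.00 E0.4823
G1 X0.00 Y4.00 E0.8980
G1 X0.00 Y0.00 E0.9645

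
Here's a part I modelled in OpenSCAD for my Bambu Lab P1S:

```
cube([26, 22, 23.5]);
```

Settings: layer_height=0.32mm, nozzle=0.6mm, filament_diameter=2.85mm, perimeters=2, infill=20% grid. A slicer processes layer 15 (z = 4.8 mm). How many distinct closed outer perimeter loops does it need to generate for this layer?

At z = 4.8 mm: the 26×22 cube contributes its full rectangle. The result has 1 disconnected region.

1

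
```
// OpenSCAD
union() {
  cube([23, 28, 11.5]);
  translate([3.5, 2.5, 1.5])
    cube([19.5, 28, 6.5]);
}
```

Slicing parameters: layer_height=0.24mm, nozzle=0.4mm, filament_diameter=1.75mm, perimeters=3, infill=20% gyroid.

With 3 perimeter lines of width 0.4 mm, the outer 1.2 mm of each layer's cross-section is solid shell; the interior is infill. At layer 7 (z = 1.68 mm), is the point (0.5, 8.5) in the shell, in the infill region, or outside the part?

shell

At z = 1.68 mm: the cube is present — its section is the full 23×28 rectangle; the cube at (3.5, 2.5) is present — its section is the full 19.5×28 rectangle; Merging all regions: the regions partially overlap (shared area 497.25 mm²), so overlapping operands fuse into one piece — 1 connected region. Overall, the cross-section is a single solid region. The nearest boundary edge runs (0.00, 0.00)→(0.00, 28.00); distance from the point to it = 0.50 mm. The point is inside the cross-section, 0.50 mm from the nearest boundary — within the 1.2 mm shell band (3 × 0.4).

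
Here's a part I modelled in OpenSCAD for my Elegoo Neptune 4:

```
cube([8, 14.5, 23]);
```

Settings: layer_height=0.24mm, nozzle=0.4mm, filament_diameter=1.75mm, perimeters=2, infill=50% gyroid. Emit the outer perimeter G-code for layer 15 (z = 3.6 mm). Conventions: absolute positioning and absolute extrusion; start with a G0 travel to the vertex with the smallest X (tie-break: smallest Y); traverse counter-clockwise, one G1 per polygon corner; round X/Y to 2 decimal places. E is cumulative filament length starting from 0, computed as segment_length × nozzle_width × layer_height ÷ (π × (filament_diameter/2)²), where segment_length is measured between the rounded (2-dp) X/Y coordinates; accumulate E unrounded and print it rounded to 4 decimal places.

At z = 3.6 mm: the 8×14.5 cube contributes its full rectangle. The outline is a single polygon with 4 vertices. Extrusion per mm of travel: 0.4 × 0.24 / (π × 0.875²) = 0.039912. Accumulating E over each segment gives final E = 1.7960.

G0 X0.00 Y0.00 Z3.60
G1 X8.00 Y0.00 E0.3193
G1 X8.00 Y14.50 E0.8980
G1 X0.00 Y14.50 E1.2173
G1 X0.00 Y0.00 E1.7960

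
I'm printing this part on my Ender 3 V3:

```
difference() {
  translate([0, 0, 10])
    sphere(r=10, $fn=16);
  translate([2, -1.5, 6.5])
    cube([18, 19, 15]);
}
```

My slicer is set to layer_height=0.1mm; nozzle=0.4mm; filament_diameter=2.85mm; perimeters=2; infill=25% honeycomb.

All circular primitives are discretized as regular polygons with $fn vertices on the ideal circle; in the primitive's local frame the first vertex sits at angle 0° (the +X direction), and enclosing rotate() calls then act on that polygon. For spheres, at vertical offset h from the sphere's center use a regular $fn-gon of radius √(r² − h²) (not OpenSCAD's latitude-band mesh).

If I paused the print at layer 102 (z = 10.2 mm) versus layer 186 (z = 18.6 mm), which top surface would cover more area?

layer 102 (z = 10.2 mm)

Layer 102 (z = 10.2): the r=10 sphere contributes a regular 16-gon of circumradius √(10²−0.2²) = 9.998 (area = (16/2)·9.998²·sin(360°/16) = 306.02 mm²); the cube at (2, -1.5) is present — its section is the full 18×19 rectangle (area 342.00 mm²); Subtracting the remaining from the first: starting from the r=10 sphere (306.02 mm²), the 18×19 cube at (2, -1.5) partially overlaps it — only the 68.68 mm² overlap (of its 342.00 mm²) is removed, clipping the outline — area = 237.34 mm². So its area = 237.34 mm². Layer 186 (z = 18.6): the r=10 sphere slices to a regular 16-gon of circumradius 5.103 (√(r²−h²) with h=8.6 from center) (area = (16/2)·5.103²·sin(360°/16) = 79.72 mm²); the cube at (2, -1.5) (footprint 18×19) is included at this height (area 342.00 mm²); Taking the first minus the rest: starting from the r=10 sphere (79.72 mm²), the 18×19 cube at (2, -1.5) partially overlaps it — only the 14.55 mm² overlap (of its 342.00 mm²) is removed, clipping the outline — area = 65.17 mm². So its area = 65.17 mm². Layer 102 is larger (237.34 vs 65.17 mm²).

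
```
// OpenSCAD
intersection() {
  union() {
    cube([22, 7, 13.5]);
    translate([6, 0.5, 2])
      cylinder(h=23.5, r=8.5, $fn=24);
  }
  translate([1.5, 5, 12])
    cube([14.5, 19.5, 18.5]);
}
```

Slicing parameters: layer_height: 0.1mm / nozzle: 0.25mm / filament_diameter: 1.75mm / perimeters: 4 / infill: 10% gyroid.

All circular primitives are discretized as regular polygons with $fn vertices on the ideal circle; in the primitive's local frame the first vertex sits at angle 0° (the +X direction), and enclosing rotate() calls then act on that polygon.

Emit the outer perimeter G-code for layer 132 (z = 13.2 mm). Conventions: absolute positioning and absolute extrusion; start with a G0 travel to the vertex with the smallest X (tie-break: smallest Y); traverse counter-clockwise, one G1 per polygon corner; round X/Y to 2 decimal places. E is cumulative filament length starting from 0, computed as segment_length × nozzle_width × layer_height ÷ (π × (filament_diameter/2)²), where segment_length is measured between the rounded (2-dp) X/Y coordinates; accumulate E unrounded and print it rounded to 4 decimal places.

At z = 13.2 mm: the 22×7 cube contributes its full rectangle; the cylinder at (6, 0.5): section is a regular 24-gon, circumradius r=8.5; Taking the union: the regions partially overlap (shared area 94.98 mm²), so overlapping operands fuse into one piece — 1 connected region; the 14.5×19.5 cube at (1.5, 5) contributes its full rectangle; Keeping only the common overlap: the 14.5×19.5 cube at (1.5, 5) partially overlaps that combined region; clipping to the common part keeps 43.11 mm² — 1 connected region. The outline is a single polygon with 10 vertices. Extrusion per mm of travel: 0.25 × 0.1 / (π × 0.875²) = 0.010394. Accumulating E over each segment gives final E = 0.3576.

G0 X1.50 Y5.00 Z13.20
G1 X16.00 Y5.00 E0.1507
G1 X16.00 Y7.00 E0.1715
G1 X11.37 Y7.00 E0.2196
G1 X10.25 Y7.86 E0.2343
G1 X8.20 Y8.71 E0.2574
G1 X6.00 Y9.00 E0.2804
G1 X3.80 Y8.71 E0.3035
G1 X1.75 Y7.86 E0.3266
G1 X1.50 Y7.67 E0.3298
G1 X1.50 Y5.00 E0.3576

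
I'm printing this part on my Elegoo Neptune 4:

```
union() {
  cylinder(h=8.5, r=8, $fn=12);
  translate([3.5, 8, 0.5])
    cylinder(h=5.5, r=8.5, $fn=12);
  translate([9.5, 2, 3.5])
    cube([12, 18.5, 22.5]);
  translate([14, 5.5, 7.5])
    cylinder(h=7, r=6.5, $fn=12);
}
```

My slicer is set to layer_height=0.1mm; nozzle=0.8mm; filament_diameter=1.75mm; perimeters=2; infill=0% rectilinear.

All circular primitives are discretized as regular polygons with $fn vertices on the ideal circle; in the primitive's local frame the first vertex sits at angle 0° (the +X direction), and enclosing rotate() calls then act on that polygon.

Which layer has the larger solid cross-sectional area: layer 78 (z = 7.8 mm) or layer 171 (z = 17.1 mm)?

layer 78 (z = 7.8 mm)

Layer 78 (z = 7.8): the r=8 cylinder gives a regular 12-gon of circumradius 8 (constant along its height) (area = (12/2)·8.000²·sin(360°/12) = 192.00 mm²); the cylinder at (3.5, 8) is absent (z outside [0.5, 6]); the cube at (9.5, 2) is present — its section is the full 12×18.5 rectangle (area 222.00 mm²); the r=6.5 cylinder at (14, 5.5) contributes a regular 12-gon of circumradius 6.5 (area = (12/2)·6.500²·sin(360°/12) = 126.75 mm²); Combining (union): the regions partially overlap — summed areas 540.75 mm² minus the doubly-counted overlap 94.49 mm² gives 446.26 mm² — area = 446.26 mm². So its area = 446.26 mm². Layer 171 (z = 17.1): the cylinder does not reach this height (z outside [0, 8.5]); the cylinder at (3.5, 8) is absent (z outside [0.5, 6]); the 12×18.5 cube at (9.5, 2) contributes its full rectangle (area 222.00 mm²); the cylinder at (14, 5.5) is absent (z outside [7.5, 14.5]); Merging all regions: only the 12×18.5 cube at (9.5, 2) is present, so the union is just that shape — area = 222.00 mm². So its area = 222.00 mm². Layer 78 is larger (446.26 vs 222.00 mm²).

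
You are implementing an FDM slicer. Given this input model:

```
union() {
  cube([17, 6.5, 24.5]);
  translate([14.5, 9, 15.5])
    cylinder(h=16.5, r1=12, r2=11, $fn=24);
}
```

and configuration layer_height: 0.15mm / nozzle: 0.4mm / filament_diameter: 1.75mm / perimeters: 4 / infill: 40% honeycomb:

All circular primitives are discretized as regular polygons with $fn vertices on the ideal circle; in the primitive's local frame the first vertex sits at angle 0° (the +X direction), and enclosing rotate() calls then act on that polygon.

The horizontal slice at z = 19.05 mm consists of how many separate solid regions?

At z = 19.05 mm: the cube (footprint 17×6.5) is included at this height; the cone at (14.5, 9): at t=0.215 of its height the radius interpolates to r₁+(r₂−r₁)t = 11.785, giving a regular 24-gon of that circumradius; Combining (union): the regions partially overlap (shared area 81.11 mm²), so overlapping operands fuse into one piece — 1 connected region. The result has 1 disconnected region.

1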